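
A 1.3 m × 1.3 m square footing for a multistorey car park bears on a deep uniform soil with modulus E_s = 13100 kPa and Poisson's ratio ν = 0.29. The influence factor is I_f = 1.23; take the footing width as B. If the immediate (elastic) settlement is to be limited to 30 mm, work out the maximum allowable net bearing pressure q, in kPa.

S_e = q·B·(1−ν²)/E_s · I_f  ⇒  q = S_e·E_s / (B·(1−ν²)·I_f).
q = 0.03 × 13100 / (1.3 × 0.9159 × 1.23) = 268.3 kPa

q ≈ 268 kPa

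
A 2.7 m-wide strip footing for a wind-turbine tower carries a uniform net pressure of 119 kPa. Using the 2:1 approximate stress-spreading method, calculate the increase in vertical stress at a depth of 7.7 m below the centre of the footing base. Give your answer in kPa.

By the 2:1 method the load spreads at 1 horizontal : 2 vertical, so at depth z the loaded area has grown by z in each plan dimension:
Δσ = qB/(B+z) = 119×2.7/(2.7+7.7) = 30.894 kPa

Δσ_z ≈ 30.9 kPa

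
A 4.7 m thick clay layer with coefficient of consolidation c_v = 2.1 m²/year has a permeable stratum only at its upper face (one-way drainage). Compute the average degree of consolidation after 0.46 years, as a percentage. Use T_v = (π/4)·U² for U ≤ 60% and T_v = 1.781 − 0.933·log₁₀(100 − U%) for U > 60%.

U ≈ 23.6 %

Drainage path length: H_d = H = 4.7 m (single drainage).
T_v = c_v·t/H_d² = 2.1×0.46/4.7² = 0.04373.
T_v = 0.04373 corresponds to the U ≤ 60% branch:
U = √(4T_v/π) = 0.236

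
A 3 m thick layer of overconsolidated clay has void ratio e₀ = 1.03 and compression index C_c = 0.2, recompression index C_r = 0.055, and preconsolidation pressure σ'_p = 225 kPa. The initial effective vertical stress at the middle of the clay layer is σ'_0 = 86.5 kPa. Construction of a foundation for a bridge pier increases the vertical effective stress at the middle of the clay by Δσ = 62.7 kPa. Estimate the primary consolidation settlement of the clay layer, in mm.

S_c ≈ 19.2 mm

Final effective stress: σ'_f = 86.5 + 62.7 = 149.2 kPa.
σ'_f = 149.2 ≤ σ'_p = 225 kPa, so the clay remains overconsolidated and only the recompression index applies:
S_c = C_r·H/(1+e₀)·log₁₀(σ'_f/σ'_0) = 0.055×3/2.03×log₁₀(149.2/86.5)
    = 0.081279 × 0.23675 = 0.01924 m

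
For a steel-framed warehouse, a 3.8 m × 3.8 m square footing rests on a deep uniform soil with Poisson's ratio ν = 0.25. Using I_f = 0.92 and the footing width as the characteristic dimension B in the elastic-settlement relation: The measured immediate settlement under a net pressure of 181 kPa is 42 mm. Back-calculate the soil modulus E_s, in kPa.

E_s ≈ 14100 kPa

S_e = q·B·(1−ν²)/E_s · I_f  ⇒  E_s = q·B·(1−ν²)·I_f / S_e.
E_s = 181 × 3.8 × 0.9375 × 0.92 / 0.042 = 14120 kPa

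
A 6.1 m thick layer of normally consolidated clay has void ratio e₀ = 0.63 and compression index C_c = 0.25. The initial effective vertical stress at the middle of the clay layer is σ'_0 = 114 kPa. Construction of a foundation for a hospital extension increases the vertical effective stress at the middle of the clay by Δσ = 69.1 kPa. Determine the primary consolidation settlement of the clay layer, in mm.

Final effective stress: σ'_f = σ'_0 + Δσ = 114 + 69.1 = 183.1 kPa.
Normally consolidated clay, so the full stress increment lies on the virgin compression line:
S_c = C_c·H/(1+e₀)·log₁₀(σ'_f/σ'_0) = 0.25×6.1/(1+0.63)×log₁₀(183.1/114)
    = 0.93558 × 0.20578 = 0.1925 m

S_c ≈ 193 mm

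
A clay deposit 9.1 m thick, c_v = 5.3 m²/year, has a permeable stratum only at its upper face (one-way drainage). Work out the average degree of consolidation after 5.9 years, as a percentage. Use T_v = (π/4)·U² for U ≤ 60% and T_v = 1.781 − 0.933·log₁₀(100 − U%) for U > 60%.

U ≈ 68.1 %

Drainage path length: H_d = H = 9.1 m (single drainage).
T_v = c_v·t/H_d² = 5.3×5.9/9.1² = 0.37761.
T_v = 0.37761 corresponds to the U > 60% branch:
U = 1 − 10^((1.781 − T_v)/0.933)/100 = 0.6807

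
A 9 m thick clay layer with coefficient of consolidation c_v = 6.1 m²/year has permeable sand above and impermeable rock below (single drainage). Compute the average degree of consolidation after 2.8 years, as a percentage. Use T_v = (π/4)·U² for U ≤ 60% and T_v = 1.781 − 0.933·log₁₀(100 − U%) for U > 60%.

Drainage path length: H_d = H = 9 m (single drainage).
T_v = c_v·t/H_d² = 6.1×2.8/9² = 0.21086.
T_v = 0.21086 corresponds to the U ≤ 60% branch:
U = √(4T_v/π) = 0.5181

U ≈ 51.8 %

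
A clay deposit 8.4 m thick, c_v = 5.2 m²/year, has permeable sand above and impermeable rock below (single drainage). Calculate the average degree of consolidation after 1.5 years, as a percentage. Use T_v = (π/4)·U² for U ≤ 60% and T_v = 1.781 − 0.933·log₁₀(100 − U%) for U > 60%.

U ≈ 37.5 %

Drainage path length: H_d = H = 8.4 m (single drainage).
T_v = c_v·t/H_d² = 5.2×1.5/8.4² = 0.11054.
T_v = 0.11054 corresponds to the U ≤ 60% branch:
U = √(4T_v/π) = 0.3752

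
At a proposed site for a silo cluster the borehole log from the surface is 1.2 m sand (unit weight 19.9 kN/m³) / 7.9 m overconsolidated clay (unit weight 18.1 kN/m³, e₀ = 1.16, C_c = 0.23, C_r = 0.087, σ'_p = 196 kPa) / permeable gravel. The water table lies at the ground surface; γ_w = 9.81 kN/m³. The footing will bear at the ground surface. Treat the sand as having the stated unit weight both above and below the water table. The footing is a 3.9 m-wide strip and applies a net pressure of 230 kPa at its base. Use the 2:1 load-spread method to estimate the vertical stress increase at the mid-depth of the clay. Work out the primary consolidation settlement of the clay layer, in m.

S_c ≈ 0.161 m

Mid-depth of clay below the ground surface: z = 1.2 + 7.9/2 = 5.15 m.
Total vertical stress at mid-clay: σ_v = 19.9×1.2 + 18.1×3.95 = 95.375 kPa.
Pore pressure: u = 9.81×(5.15 − 0) = 50.522 kPa.
Initial effective stress: σ'_0 = σ_v − u = 95.375 − 50.522 = 44.853 kPa.
Stress increase at mid-clay by the 2:1 spreading method:
Δσ = qB/(B+z) = 230×3.9/(3.9+5.15) = 99.116 kPa
Final effective stress: σ'_f = 44.853 + 99.116 = 143.97 kPa.
σ'_f = 143.97 ≤ σ'_p = 196 kPa, so the clay remains overconsolidated and only the recompression index applies:
S_c = C_r·H/(1+e₀)·log₁₀(σ'_f/σ'_0) = 0.087×7.9/2.16×log₁₀(143.97/44.853)
    = 0.31819 × 0.50648 = 0.1612 m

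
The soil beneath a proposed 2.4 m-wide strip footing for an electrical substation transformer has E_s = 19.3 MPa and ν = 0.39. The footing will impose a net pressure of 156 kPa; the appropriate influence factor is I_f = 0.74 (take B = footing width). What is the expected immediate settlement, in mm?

S_e ≈ 12.2 mm

Immediate (elastic) settlement: S_e = q·B·(1−ν²)/E_s · I_f.
E_s = 19.3 MPa = 19300 kPa.
S_e = 156 × 2.4 × (1 − 0.39²) / 19300 × 0.74
    = 156 × 2.4 × 0.8479 / 19300 × 0.74
    = 0.01217 m = 12.17 mm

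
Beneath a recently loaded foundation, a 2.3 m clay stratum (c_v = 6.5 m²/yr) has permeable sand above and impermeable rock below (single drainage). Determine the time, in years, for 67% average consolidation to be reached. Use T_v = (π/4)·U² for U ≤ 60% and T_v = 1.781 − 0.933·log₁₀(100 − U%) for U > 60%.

t ≈ 0.296 years

Drainage path length: H_d = H = 2.3 m (single drainage).
U > 60%: T_v = 1.781 − 0.933·log₁₀(100 − 67) = 0.36423.
t = T_v·H_d²/c_v = 0.36423×2.3²/6.5 = 0.2964 years.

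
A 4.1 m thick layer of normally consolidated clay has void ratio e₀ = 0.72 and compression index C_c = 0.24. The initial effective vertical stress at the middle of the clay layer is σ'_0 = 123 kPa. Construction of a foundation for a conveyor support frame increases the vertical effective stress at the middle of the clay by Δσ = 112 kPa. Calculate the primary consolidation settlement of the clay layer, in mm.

S_c ≈ 161 mm

Final effective stress: σ'_f = σ'_0 + Δσ = 123 + 112 = 235 kPa.
Normally consolidated clay, so the full stress increment lies on the virgin compression line:
S_c = C_c·H/(1+e₀)·log₁₀(σ'_f/σ'_0) = 0.24×4.1/(1+0.72)×log₁₀(235/123)
    = 0.57209 × 0.28116 = 0.1608 m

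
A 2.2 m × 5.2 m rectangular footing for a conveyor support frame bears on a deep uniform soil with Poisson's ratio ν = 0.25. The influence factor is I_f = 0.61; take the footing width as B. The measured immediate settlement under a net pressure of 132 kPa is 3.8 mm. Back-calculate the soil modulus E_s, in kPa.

S_e = q·B·(1−ν²)/E_s · I_f  ⇒  E_s = q·B·(1−ν²)·I_f / S_e.
E_s = 132 × 2.2 × 0.9375 × 0.61 / 0.0038 = 43700 kPa

E_s ≈ 43700 kPa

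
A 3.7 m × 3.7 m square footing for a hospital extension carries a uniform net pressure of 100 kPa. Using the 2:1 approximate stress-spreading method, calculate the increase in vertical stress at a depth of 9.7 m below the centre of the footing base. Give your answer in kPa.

Δσ_z ≈ 7.62 kPa

By the 2:1 method the load spreads at 1 horizontal : 2 vertical, so at depth z the loaded area has grown by z in each plan dimension:
Δσ = qBL/((B+z)(L+z)) = 100×3.7×3.7/((3.7+9.7)(3.7+9.7)) = 7.6242 kPa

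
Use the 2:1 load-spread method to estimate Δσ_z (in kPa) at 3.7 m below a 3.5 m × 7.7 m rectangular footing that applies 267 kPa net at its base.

Δσ_z ≈ 87.7 kPa

By the 2:1 method the load spreads at 1 horizontal : 2 vertical, so at depth z the loaded area has grown by z in each plan dimension:
Δσ = qBL/((B+z)(L+z)) = 267×3.5×7.7/((3.5+3.7)(7.7+3.7)) = 87.666 kPa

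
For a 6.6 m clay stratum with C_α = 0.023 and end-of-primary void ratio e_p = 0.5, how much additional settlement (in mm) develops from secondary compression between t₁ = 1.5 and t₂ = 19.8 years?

Secondary compression: S_s = C_α·H/(1+e_p)·log₁₀(t₂/t₁)
S_s = 0.023×6.6/(1+0.5)×log₁₀(19.8/1.5)
    = 0.1012 × 1.121 = 0.1134 m

S_s ≈ 113 mm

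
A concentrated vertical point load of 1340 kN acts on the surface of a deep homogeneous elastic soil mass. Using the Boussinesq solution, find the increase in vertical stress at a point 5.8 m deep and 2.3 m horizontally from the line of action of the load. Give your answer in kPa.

Δσ_z ≈ 13.2 kPa

Boussinesq vertical stress below a point load on an elastic half-space:
Δσ_z = 3P/(2πz²) · [1 + (r/z)²]^(−5/2)
r/z = 2.3/5.8 = 0.39655; [1+(r/z)²]^(−5/2) = 0.69411.
Δσ_z = 3×1340/(2π×5.8²) × 0.69411 = 19.019 × 0.69411 = 13.2 kPa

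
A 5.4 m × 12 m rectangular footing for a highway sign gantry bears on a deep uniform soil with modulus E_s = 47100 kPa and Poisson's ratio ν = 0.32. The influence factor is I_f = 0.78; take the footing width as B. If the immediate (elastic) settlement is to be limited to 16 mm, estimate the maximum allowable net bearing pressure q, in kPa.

S_e = q·B·(1−ν²)/E_s · I_f  ⇒  q = S_e·E_s / (B·(1−ν²)·I_f).
q = 0.016 × 47100 / (5.4 × 0.8976 × 0.78) = 199.3 kPa

q ≈ 199 kPa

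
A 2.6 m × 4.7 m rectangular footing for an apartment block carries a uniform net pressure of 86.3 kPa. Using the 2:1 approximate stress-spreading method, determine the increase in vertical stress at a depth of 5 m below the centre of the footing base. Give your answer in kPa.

Δσ_z ≈ 14.3 kPa

By the 2:1 method the load spreads at 1 horizontal : 2 vertical, so at depth z the loaded area has grown by z in each plan dimension:
Δσ = qBL/((B+z)(L+z)) = 86.3×2.6×4.7/((2.6+5)(4.7+5)) = 14.305 kPa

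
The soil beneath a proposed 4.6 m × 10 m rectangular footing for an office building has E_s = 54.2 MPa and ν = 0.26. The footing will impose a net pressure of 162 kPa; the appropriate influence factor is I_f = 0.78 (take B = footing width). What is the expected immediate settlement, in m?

S_e ≈ 0.01 m

Immediate (elastic) settlement: S_e = q·B·(1−ν²)/E_s · I_f.
E_s = 54.2 MPa = 54200 kPa.
S_e = 162 × 4.6 × (1 − 0.26²) / 54200 × 0.78
    = 162 × 4.6 × 0.9324 / 54200 × 0.78
    = 0.009999 m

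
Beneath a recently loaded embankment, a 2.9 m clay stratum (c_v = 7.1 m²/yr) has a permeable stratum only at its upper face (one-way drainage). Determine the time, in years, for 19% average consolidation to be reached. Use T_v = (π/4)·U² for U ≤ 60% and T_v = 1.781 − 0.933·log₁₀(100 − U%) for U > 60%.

Drainage path length: H_d = H = 2.9 m (single drainage).
U ≤ 60%: T_v = (π/4)·U² = (π/4)×0.19² = 0.028353.
t = T_v·H_d²/c_v = 0.028353×2.9²/7.1 = 0.03358 years.

t ≈ 0.0336 years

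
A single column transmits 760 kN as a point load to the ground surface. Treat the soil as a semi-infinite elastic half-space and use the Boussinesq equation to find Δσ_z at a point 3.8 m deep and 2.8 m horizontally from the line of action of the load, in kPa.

Δσ_z ≈ 8.5 kPa

Boussinesq vertical stress below a point load on an elastic half-space:
Δσ_z = 3P/(2πz²) · [1 + (r/z)²]^(−5/2)
r/z = 2.8/3.8 = 0.73684; [1+(r/z)²]^(−5/2) = 0.33817.
Δσ_z = 3×760/(2π×3.8²) × 0.33817 = 25.13 × 0.33817 = 8.498 kPa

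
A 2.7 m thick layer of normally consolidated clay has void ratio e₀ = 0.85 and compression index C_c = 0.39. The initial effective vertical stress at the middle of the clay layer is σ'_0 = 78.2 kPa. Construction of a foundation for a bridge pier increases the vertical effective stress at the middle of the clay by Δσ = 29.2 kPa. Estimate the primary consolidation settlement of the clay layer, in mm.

S_c ≈ 78.4 mm

Final effective stress: σ'_f = σ'_0 + Δσ = 78.2 + 29.2 = 107.4 kPa.
Normally consolidated clay, so the full stress increment lies on the virgin compression line:
S_c = C_c·H/(1+e₀)·log₁₀(σ'_f/σ'_0) = 0.39×2.7/(1+0.85)×log₁₀(107.4/78.2)
    = 0.56919 × 0.1378 = 0.07843 m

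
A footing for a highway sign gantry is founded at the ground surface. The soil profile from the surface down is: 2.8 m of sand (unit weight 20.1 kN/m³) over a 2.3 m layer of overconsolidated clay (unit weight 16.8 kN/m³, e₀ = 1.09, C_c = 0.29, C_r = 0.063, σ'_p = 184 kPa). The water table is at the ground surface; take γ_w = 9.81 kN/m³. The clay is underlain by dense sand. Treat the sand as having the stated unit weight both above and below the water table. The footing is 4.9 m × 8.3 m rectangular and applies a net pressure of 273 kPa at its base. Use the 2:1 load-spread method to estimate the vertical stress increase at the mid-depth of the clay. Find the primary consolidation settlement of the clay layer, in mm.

Mid-depth of clay below the ground surface: z = 2.8 + 2.3/2 = 3.95 m.
Total vertical stress at mid-clay: σ_v = 20.1×2.8 + 16.8×1.15 = 75.6 kPa.
Pore pressure: u = 9.81×(3.95 − 0) = 38.75 kPa.
Initial effective stress: σ'_0 = σ_v − u = 75.6 − 38.75 = 36.85 kPa.
Stress increase at mid-clay by the 2:1 spreading method:
Δσ = qBL/((B+z)(L+z)) = 273×4.9×8.3/((4.9+3.95)(8.3+3.95)) = 102.41 kPa
Final effective stress: σ'_f = 36.85 + 102.41 = 139.26 kPa.
σ'_f = 139.26 ≤ σ'_p = 184 kPa, so the clay remains overconsolidated and only the recompression index applies:
S_c = C_r·H/(1+e₀)·log₁₀(σ'_f/σ'_0) = 0.063×2.3/2.09×log₁₀(139.26/36.85)
    = 0.069332 × 0.57739 = 0.04003 m

S_c ≈ 40 mm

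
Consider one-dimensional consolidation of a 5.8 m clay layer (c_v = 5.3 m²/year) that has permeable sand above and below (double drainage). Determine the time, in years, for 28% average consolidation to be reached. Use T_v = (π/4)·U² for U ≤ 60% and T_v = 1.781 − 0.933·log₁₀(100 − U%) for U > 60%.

t ≈ 0.0977 years

Drainage path length: H_d = H/2 = 2.9 m (double drainage).
U ≤ 60%: T_v = (π/4)·U² = (π/4)×0.28² = 0.061575.
t = T_v·H_d²/c_v = 0.061575×2.9²/5.3 = 0.09771 years.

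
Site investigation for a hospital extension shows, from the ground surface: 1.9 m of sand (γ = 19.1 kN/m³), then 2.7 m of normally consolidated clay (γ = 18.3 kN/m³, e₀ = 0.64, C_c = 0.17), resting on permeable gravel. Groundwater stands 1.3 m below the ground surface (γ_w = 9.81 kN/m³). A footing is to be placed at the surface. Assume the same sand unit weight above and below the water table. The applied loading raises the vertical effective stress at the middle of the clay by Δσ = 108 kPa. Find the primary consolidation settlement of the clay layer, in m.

Mid-depth of clay below the ground surface: z = 1.9 + 2.7/2 = 3.25 m.
Total vertical stress at mid-clay: σ_v = 19.1×1.9 + 18.3×1.35 = 60.995 kPa.
Pore pressure: u = 9.81×(3.25 − 1.3) = 19.13 kPa.
Initial effective stress: σ'_0 = σ_v − u = 60.995 − 19.13 = 41.865 kPa.
Final effective stress: σ'_f = σ'_0 + Δσ = 41.865 + 108 = 149.87 kPa.
Normally consolidated clay, so the full stress increment lies on the virgin compression line:
S_c = C_c·H/(1+e₀)·log₁₀(σ'_f/σ'_0) = 0.17×2.7/(1+0.64)×log₁₀(149.87/41.865)
    = 0.27988 × 0.55386 = 0.155 m

S_c ≈ 0.155 m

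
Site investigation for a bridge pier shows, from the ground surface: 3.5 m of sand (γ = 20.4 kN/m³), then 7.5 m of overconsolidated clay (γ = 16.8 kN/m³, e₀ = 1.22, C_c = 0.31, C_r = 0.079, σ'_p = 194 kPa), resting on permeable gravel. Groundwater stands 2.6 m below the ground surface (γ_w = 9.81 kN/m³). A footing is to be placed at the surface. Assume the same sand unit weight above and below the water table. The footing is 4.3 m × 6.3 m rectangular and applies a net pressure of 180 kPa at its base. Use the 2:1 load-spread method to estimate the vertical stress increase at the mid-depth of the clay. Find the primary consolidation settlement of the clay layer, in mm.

Mid-depth of clay below the ground surface: z = 3.5 + 7.5/2 = 7.25 m.
Total vertical stress at mid-clay: σ_v = 20.4×3.5 + 16.8×3.75 = 134.4 kPa.
Pore pressure: u = 9.81×(7.25 − 2.6) = 45.617 kPa.
Initial effective stress: σ'_0 = σ_v − u = 134.4 − 45.617 = 88.783 kPa.
Stress increase at mid-clay by the 2:1 spreading method:
Δσ = qBL/((B+z)(L+z)) = 180×4.3×6.3/((4.3+7.25)(6.3+7.25)) = 31.157 kPa
Final effective stress: σ'_f = 88.783 + 31.157 = 119.94 kPa.
σ'_f = 119.94 ≤ σ'_p = 194 kPa, so the clay remains overconsolidated and only the recompression index applies:
S_c = C_r·H/(1+e₀)·log₁₀(σ'_f/σ'_0) = 0.079×7.5/2.22×log₁₀(119.94/88.783)
    = 0.26689 × 0.13063 = 0.03486 m

S_c ≈ 34.9 mm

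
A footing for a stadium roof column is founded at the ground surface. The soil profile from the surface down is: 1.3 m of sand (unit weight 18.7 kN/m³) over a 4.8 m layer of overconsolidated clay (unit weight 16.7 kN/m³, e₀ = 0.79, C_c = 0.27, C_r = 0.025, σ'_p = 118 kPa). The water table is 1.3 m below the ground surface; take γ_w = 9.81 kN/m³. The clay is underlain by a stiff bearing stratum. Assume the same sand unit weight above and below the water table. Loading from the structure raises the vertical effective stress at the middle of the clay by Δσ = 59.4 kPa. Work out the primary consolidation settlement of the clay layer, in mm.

Mid-depth of clay below the ground surface: z = 1.3 + 4.8/2 = 3.7 m.
Total vertical stress at mid-clay: σ_v = 18.7×1.3 + 16.7×2.4 = 64.39 kPa.
Pore pressure: u = 9.81×(3.7 − 1.3) = 23.544 kPa.
Initial effective stress: σ'_0 = σ_v − u = 64.39 − 23.544 = 40.846 kPa.
Final effective stress: σ'_f = 40.846 + 59.4 = 100.25 kPa.
σ'_f = 100.25 ≤ σ'_p = 118 kPa, so the clay remains overconsolidated and only the recompression index applies:
S_c = C_r·H/(1+e₀)·log₁₀(σ'_f/σ'_0) = 0.025×4.8/1.79×log₁₀(100.25/40.846)
    = 0.06704 × 0.38993 = 0.02614 m

S_c ≈ 26.1 mm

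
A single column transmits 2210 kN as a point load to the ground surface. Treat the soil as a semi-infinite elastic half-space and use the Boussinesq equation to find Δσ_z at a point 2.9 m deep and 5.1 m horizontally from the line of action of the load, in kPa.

Δσ_z ≈ 3.7 kPa

Boussinesq vertical stress below a point load on an elastic half-space:
Δσ_z = 3P/(2πz²) · [1 + (r/z)²]^(−5/2)
r/z = 5.1/2.9 = 1.7586; [1+(r/z)²]^(−5/2) = 0.02951.
Δσ_z = 3×2210/(2π×2.9²) × 0.02951 = 125.47 × 0.02951 = 3.703 kPa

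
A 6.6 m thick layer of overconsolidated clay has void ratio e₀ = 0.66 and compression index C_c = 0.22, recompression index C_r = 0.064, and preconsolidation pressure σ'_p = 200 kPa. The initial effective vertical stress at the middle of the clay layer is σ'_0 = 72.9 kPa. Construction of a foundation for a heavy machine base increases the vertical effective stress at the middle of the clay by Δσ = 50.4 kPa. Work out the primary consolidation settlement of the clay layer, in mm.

Final effective stress: σ'_f = 72.9 + 50.4 = 123.3 kPa.
σ'_f = 123.3 ≤ σ'_p = 200 kPa, so the clay remains overconsolidated and only the recompression index applies:
S_c = C_r·H/(1+e₀)·log₁₀(σ'_f/σ'_0) = 0.064×6.6/1.66×log₁₀(123.3/72.9)
    = 0.25446 × 0.22824 = 0.05808 m

S_c ≈ 58.1 mm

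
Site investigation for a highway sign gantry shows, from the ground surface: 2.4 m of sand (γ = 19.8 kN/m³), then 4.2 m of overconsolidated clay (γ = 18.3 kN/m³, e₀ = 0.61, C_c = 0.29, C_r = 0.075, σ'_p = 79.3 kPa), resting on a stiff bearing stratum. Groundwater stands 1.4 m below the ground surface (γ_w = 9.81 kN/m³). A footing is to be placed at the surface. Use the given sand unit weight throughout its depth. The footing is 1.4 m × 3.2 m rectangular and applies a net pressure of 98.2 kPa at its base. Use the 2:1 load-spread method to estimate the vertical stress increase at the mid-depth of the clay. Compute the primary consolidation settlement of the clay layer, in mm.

S_c ≈ 13.7 mm

Mid-depth of clay below the ground surface: z = 2.4 + 4.2/2 = 4.5 m.
Total vertical stress at mid-clay: σ_v = 19.8×2.4 + 18.3×2.1 = 85.95 kPa.
Pore pressure: u = 9.81×(4.5 − 1.4) = 30.411 kPa.
Initial effective stress: σ'_0 = σ_v − u = 85.95 − 30.411 = 55.539 kPa.
Stress increase at mid-clay by the 2:1 spreading method:
Δσ = qBL/((B+z)(L+z)) = 98.2×1.4×3.2/((1.4+4.5)(3.2+4.5)) = 9.6838 kPa
Final effective stress: σ'_f = 55.539 + 9.6838 = 65.223 kPa.
σ'_f = 65.223 ≤ σ'_p = 79.3 kPa, so the clay remains overconsolidated and only the recompression index applies:
S_c = C_r·H/(1+e₀)·log₁₀(σ'_f/σ'_0) = 0.075×4.2/1.61×log₁₀(65.223/55.539)
    = 0.19565 × 0.069803 = 0.01366 m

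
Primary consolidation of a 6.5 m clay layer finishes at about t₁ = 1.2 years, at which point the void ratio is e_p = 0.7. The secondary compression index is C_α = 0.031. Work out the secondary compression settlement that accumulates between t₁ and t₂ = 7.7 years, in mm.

S_s ≈ 95.7 mm

Secondary compression: S_s = C_α·H/(1+e_p)·log₁₀(t₂/t₁)
S_s = 0.031×6.5/(1+0.7)×log₁₀(7.7/1.2)
    = 0.1185 × 0.8073 = 0.09569 m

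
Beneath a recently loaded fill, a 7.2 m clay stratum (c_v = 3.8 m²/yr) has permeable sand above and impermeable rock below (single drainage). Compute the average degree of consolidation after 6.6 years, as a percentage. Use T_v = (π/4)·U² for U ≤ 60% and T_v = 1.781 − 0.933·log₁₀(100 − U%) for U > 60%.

Drainage path length: H_d = H = 7.2 m (single drainage).
T_v = c_v·t/H_d² = 3.8×6.6/7.2² = 0.4838.
T_v = 0.4838 corresponds to the U > 60% branch:
U = 1 − 10^((1.781 − T_v)/0.933)/100 = 0.7543

U ≈ 75.4 %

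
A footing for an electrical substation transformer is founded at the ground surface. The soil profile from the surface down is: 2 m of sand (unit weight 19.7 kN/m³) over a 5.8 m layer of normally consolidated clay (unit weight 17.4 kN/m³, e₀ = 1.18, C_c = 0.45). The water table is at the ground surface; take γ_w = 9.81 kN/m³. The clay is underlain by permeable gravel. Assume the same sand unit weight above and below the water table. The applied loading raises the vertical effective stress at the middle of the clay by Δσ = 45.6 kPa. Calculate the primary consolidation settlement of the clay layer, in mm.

S_c ≈ 384 mm

Mid-depth of clay below the ground surface: z = 2 + 5.8/2 = 4.9 m.
Total vertical stress at mid-clay: σ_v = 19.7×2 + 17.4×2.9 = 89.86 kPa.
Pore pressure: u = 9.81×(4.9 − 0) = 48.069 kPa.
Initial effective stress: σ'_0 = σ_v − u = 89.86 − 48.069 = 41.791 kPa.
Final effective stress: σ'_f = σ'_0 + Δσ = 41.791 + 45.6 = 87.391 kPa.
Normally consolidated clay, so the full stress increment lies on the virgin compression line:
S_c = C_c·H/(1+e₀)·log₁₀(σ'_f/σ'_0) = 0.45×5.8/(1+1.18)×log₁₀(87.391/41.791)
    = 1.1972 × 0.32038 = 0.3836 m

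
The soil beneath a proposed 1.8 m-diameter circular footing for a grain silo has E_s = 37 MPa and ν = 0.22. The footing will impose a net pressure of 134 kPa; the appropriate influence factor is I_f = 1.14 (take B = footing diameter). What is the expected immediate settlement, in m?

S_e ≈ 0.00707 m

Immediate (elastic) settlement: S_e = q·B·(1−ν²)/E_s · I_f.
E_s = 37 MPa = 37000 kPa.
S_e = 134 × 1.8 × (1 − 0.22²) / 37000 × 1.14
    = 134 × 1.8 × 0.9516 / 37000 × 1.14
    = 0.007072 m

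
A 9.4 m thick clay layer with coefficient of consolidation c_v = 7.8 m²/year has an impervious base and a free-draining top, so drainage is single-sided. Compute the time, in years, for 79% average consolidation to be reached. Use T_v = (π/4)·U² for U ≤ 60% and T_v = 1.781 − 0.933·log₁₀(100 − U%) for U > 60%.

t ≈ 6.2 years

Drainage path length: H_d = H = 9.4 m (single drainage).
U > 60%: T_v = 1.781 − 0.933·log₁₀(100 − 79) = 0.54737.
t = T_v·H_d²/c_v = 0.54737×9.4²/7.8 = 6.201 years.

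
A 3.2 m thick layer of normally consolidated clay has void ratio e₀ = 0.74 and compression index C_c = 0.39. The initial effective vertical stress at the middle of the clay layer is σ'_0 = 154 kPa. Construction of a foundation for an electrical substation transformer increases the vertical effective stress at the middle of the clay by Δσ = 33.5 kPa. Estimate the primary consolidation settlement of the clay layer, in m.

Final effective stress: σ'_f = σ'_0 + Δσ = 154 + 33.5 = 187.5 kPa.
Normally consolidated clay, so the full stress increment lies on the virgin compression line:
S_c = C_c·H/(1+e₀)·log₁₀(σ'_f/σ'_0) = 0.39×3.2/(1+0.74)×log₁₀(187.5/154)
    = 0.71724 × 0.085481 = 0.06131 m

S_c ≈ 0.0613 m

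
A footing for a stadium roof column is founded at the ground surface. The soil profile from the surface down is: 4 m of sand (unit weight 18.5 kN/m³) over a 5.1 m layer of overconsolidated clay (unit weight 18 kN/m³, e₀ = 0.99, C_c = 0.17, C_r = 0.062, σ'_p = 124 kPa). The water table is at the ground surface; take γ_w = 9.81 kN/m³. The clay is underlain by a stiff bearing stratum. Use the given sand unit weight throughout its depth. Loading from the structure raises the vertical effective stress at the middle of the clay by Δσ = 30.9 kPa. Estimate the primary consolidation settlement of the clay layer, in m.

Mid-depth of clay below the ground surface: z = 4 + 5.1/2 = 6.55 m.
Total vertical stress at mid-clay: σ_v = 18.5×4 + 18×2.55 = 119.9 kPa.
Pore pressure: u = 9.81×(6.55 − 0) = 64.255 kPa.
Initial effective stress: σ'_0 = σ_v − u = 119.9 − 64.255 = 55.645 kPa.
Final effective stress: σ'_f = 55.645 + 30.9 = 86.545 kPa.
σ'_f = 86.545 ≤ σ'_p = 124 kPa, so the clay remains overconsolidated and only the recompression index applies:
S_c = C_r·H/(1+e₀)·log₁₀(σ'_f/σ'_0) = 0.062×5.1/1.99×log₁₀(86.545/55.645)
    = 0.15889 × 0.19182 = 0.03048 m

S_c ≈ 0.0305 m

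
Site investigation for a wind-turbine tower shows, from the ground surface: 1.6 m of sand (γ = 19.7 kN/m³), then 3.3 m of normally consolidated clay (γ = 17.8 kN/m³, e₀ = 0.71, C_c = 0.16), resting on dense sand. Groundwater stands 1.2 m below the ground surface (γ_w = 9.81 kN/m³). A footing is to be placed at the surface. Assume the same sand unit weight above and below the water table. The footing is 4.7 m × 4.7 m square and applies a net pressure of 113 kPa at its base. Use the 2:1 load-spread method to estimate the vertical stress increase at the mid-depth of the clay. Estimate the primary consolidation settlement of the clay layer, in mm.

Mid-depth of clay below the ground surface: z = 1.6 + 3.3/2 = 3.25 m.
Total vertical stress at mid-clay: σ_v = 19.7×1.6 + 17.8×1.65 = 60.89 kPa.
Pore pressure: u = 9.81×(3.25 − 1.2) = 20.11 kPa.
Initial effective stress: σ'_0 = σ_v − u = 60.89 − 20.11 = 40.78 kPa.
Stress increase at mid-clay by the 2:1 spreading method:
Δσ = qBL/((B+z)(L+z)) = 113×4.7×4.7/((4.7+3.25)(4.7+3.25)) = 39.495 kPa
Final effective stress: σ'_f = σ'_0 + Δσ = 40.78 + 39.495 = 80.275 kPa.
Normally consolidated clay, so the full stress increment lies on the virgin compression line:
S_c = C_c·H/(1+e₀)·log₁₀(σ'_f/σ'_0) = 0.16×3.3/(1+0.71)×log₁₀(80.275/40.78)
    = 0.30877 × 0.29413 = 0.09082 m

S_c ≈ 90.8 mm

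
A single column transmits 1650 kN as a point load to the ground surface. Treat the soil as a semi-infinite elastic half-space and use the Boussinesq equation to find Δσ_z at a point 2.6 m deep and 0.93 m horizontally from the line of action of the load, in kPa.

Boussinesq vertical stress below a point load on an elastic half-space:
Δσ_z = 3P/(2πz²) · [1 + (r/z)²]^(−5/2)
r/z = 0.93/2.6 = 0.35769; [1+(r/z)²]^(−5/2) = 0.74008.
Δσ_z = 3×1650/(2π×2.6²) × 0.74008 = 116.54 × 0.74008 = 86.25 kPa

Δσ_z ≈ 86.2 kPa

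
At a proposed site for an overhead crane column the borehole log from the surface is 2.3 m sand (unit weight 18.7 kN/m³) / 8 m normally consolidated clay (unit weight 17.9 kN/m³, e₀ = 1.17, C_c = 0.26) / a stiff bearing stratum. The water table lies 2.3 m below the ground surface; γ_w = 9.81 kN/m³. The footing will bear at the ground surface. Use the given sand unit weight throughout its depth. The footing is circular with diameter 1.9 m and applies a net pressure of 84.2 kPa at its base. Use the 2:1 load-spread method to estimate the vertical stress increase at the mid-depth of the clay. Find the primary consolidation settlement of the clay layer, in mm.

Mid-depth of clay below the ground surface: z = 2.3 + 8/2 = 6.3 m.
Total vertical stress at mid-clay: σ_v = 18.7×2.3 + 17.9×4 = 114.61 kPa.
Pore pressure: u = 9.81×(6.3 − 2.3) = 39.24 kPa.
Initial effective stress: σ'_0 = σ_v − u = 114.61 − 39.24 = 75.37 kPa.
Stress increase at mid-clay by the 2:1 spreading method:
Δσ ≈ qD²/(D+z)² = 84.2×1.9²/(1.9+6.3)² = 4.5206 kPa
Final effective stress: σ'_f = σ'_0 + Δσ = 75.37 + 4.5206 = 79.891 kPa.
Normally consolidated clay, so the full stress increment lies on the virgin compression line:
S_c = C_c·H/(1+e₀)·log₁₀(σ'_f/σ'_0) = 0.26×8/(1+1.17)×log₁₀(79.891/75.37)
    = 0.95853 × 0.025299 = 0.02425 m

S_c ≈ 24.2 mm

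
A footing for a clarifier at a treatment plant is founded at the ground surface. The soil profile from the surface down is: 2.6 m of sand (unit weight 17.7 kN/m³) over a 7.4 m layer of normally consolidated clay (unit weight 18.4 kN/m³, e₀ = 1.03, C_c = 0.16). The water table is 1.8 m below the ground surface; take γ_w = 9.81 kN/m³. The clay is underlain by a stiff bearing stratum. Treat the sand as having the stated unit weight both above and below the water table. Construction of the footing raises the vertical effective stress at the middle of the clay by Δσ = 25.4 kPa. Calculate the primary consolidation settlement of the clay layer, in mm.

S_c ≈ 78.5 mm

Mid-depth of clay below the ground surface: z = 2.6 + 7.4/2 = 6.3 m.
Total vertical stress at mid-clay: σ_v = 17.7×2.6 + 18.4×3.7 = 114.1 kPa.
Pore pressure: u = 9.81×(6.3 − 1.8) = 44.145 kPa.
Initial effective stress: σ'_0 = σ_v − u = 114.1 − 44.145 = 69.955 kPa.
Final effective stress: σ'_f = σ'_0 + Δσ = 69.955 + 25.4 = 95.355 kPa.
Normally consolidated clay, so the full stress increment lies on the virgin compression line:
S_c = C_c·H/(1+e₀)·log₁₀(σ'_f/σ'_0) = 0.16×7.4/(1+1.03)×log₁₀(95.355/69.955)
    = 0.58325 × 0.13452 = 0.07846 m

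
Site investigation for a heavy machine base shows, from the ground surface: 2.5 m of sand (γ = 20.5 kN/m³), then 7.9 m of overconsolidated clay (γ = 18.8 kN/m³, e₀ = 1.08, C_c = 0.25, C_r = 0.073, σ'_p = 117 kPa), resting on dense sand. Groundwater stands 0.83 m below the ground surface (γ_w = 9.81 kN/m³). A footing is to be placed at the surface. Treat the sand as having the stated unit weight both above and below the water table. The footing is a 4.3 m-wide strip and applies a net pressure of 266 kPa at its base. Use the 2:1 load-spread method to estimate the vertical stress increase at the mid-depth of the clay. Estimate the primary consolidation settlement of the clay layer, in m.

Mid-depth of clay below the ground surface: z = 2.5 + 7.9/2 = 6.45 m.
Total vertical stress at mid-clay: σ_v = 20.5×2.5 + 18.8×3.95 = 125.51 kPa.
Pore pressure: u = 9.81×(6.45 − 0.83) = 55.132 kPa.
Initial effective stress: σ'_0 = σ_v − u = 125.51 − 55.132 = 70.378 kPa.
Stress increase at mid-clay by the 2:1 spreading method:
Δσ = qB/(B+z) = 266×4.3/(4.3+6.45) = 106.4 kPa
Final effective stress: σ'_f = 70.378 + 106.4 = 176.78 kPa.
σ'_f = 176.78 > σ'_p = 117 kPa, so the stress path crosses the preconsolidation pressure — recompression up to σ'_p, then virgin compression beyond:
S_c = H/(1+e₀)·[C_r·log₁₀(σ'_p/σ'_0) + C_c·log₁₀(σ'_f/σ'_p)]
    = 7.9/2.08 × [0.073×log₁₀(117/70.378) + 0.25×log₁₀(176.78/117)]
    = 3.7981 × [0.016115 + 0.044812] = 0.2314 m

S_c ≈ 0.231 m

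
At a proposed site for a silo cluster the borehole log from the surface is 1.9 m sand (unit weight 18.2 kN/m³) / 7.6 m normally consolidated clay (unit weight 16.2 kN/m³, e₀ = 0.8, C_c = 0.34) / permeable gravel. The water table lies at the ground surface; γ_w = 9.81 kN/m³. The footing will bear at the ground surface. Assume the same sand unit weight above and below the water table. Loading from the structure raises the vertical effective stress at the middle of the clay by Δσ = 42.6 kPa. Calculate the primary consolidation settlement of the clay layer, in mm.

Mid-depth of clay below the ground surface: z = 1.9 + 7.6/2 = 5.7 m.
Total vertical stress at mid-clay: σ_v = 18.2×1.9 + 16.2×3.8 = 96.14 kPa.
Pore pressure: u = 9.81×(5.7 − 0) = 55.917 kPa.
Initial effective stress: σ'_0 = σ_v − u = 96.14 − 55.917 = 40.223 kPa.
Final effective stress: σ'_f = σ'_0 + Δσ = 40.223 + 42.6 = 82.823 kPa.
Normally consolidated clay, so the full stress increment lies on the virgin compression line:
S_c = C_c·H/(1+e₀)·log₁₀(σ'_f/σ'_0) = 0.34×7.6/(1+0.8)×log₁₀(82.823/40.223)
    = 1.4356 × 0.31368 = 0.4503 m

S_c ≈ 450 mm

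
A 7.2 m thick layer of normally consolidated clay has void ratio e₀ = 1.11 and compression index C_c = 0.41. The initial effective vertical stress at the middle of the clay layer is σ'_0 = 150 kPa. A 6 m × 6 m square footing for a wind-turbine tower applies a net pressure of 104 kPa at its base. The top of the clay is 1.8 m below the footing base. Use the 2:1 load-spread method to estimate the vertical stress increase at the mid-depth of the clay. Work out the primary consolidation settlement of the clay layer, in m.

Mid-depth of clay below the footing base: z = 1.8 + 7.2/2 = 5.4 m.
Stress increase at mid-clay by the 2:1 spreading method:
Δσ = qBL/((B+z)(L+z)) = 104×6×6/((6+5.4)(6+5.4)) = 28.809 kPa
Final effective stress: σ'_f = σ'_0 + Δσ = 150 + 28.809 = 178.81 kPa.
Normally consolidated clay, so the full stress increment lies on the virgin compression line:
S_c = C_c·H/(1+e₀)·log₁₀(σ'_f/σ'_0) = 0.41×7.2/(1+1.11)×log₁₀(178.81/150)
    = 1.3991 × 0.076301 = 0.1068 m

S_c ≈ 0.107 m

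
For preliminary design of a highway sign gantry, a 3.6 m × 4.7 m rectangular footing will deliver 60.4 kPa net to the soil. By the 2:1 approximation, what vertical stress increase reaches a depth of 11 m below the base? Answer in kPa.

Δσ_z ≈ 4.46 kPa

By the 2:1 method the load spreads at 1 horizontal : 2 vertical, so at depth z the loaded area has grown by z in each plan dimension:
Δσ = qBL/((B+z)(L+z)) = 60.4×3.6×4.7/((3.6+11)(4.7+11)) = 4.4585 kPa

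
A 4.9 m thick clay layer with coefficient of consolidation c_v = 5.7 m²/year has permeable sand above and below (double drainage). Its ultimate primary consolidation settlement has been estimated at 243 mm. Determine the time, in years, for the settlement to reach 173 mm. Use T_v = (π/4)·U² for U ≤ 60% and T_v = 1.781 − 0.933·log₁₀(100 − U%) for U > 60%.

Drainage path length: H_d = H/2 = 2.45 m (double drainage).
U = S(t)/S_ult = 173/243 = 0.7119.
U > 60%: T_v = 1.781 − 0.933·log₁₀(100 − 71.193) = 0.41929.
t = T_v·H_d²/c_v = 0.41929×2.45²/5.7 = 0.4415 years.

t ≈ 0.442 years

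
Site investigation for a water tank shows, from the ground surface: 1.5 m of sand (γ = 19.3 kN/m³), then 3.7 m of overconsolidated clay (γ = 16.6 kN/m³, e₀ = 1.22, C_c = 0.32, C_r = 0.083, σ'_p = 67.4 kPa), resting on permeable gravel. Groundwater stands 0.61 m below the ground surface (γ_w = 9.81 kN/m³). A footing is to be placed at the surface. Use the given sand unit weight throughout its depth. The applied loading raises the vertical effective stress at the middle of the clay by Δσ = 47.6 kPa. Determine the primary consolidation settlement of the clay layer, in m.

S_c ≈ 0.0841 m

Mid-depth of clay below the ground surface: z = 1.5 + 3.7/2 = 3.35 m.
Total vertical stress at mid-clay: σ_v = 19.3×1.5 + 16.6×1.85 = 59.66 kPa.
Pore pressure: u = 9.81×(3.35 − 0.61) = 26.879 kPa.
Initial effective stress: σ'_0 = σ_v − u = 59.66 − 26.879 = 32.781 kPa.
Final effective stress: σ'_f = 32.781 + 47.6 = 80.381 kPa.
σ'_f = 80.381 > σ'_p = 67.4 kPa, so the stress path crosses the preconsolidation pressure — recompression up to σ'_p, then virgin compression beyond:
S_c = H/(1+e₀)·[C_r·log₁₀(σ'_p/σ'_0) + C_c·log₁₀(σ'_f/σ'_p)]
    = 3.7/2.22 × [0.083×log₁₀(67.4/32.781) + 0.32×log₁₀(80.381/67.4)]
    = 1.6667 × [0.025982 + 0.024478] = 0.0841 m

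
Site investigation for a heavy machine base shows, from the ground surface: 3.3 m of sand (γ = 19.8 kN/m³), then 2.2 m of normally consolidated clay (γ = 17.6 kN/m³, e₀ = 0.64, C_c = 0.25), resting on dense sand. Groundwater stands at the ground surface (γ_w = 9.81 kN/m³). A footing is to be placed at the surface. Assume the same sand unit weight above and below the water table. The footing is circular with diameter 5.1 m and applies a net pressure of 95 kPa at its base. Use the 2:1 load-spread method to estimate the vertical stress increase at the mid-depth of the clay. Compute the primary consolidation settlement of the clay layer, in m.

Mid-depth of clay below the ground surface: z = 3.3 + 2.2/2 = 4.4 m.
Total vertical stress at mid-clay: σ_v = 19.8×3.3 + 17.6×1.1 = 84.7 kPa.
Pore pressure: u = 9.81×(4.4 − 0) = 43.164 kPa.
Initial effective stress: σ'_0 = σ_v − u = 84.7 − 43.164 = 41.536 kPa.
Stress increase at mid-clay by the 2:1 spreading method:
Δσ ≈ qD²/(D+z)² = 95×5.1²/(5.1+4.4)² = 27.379 kPa
Final effective stress: σ'_f = σ'_0 + Δσ = 41.536 + 27.379 = 68.915 kPa.
Normally consolidated clay, so the full stress increment lies on the virgin compression line:
S_c = C_c·H/(1+e₀)·log₁₀(σ'_f/σ'_0) = 0.25×2.2/(1+0.64)×log₁₀(68.915/41.536)
    = 0.33537 × 0.21989 = 0.07374 m

S_c ≈ 0.0737 m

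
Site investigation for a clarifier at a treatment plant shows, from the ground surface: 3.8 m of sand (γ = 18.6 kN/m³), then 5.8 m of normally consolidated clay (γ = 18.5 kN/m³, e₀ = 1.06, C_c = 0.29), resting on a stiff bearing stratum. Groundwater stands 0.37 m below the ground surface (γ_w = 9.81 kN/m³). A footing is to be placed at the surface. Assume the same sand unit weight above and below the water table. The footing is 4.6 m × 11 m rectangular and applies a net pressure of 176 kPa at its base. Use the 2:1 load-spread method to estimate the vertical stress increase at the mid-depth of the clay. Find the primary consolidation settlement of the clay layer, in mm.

S_c ≈ 191 mm

Mid-depth of clay below the ground surface: z = 3.8 + 5.8/2 = 6.7 m.
Total vertical stress at mid-clay: σ_v = 18.6×3.8 + 18.5×2.9 = 124.33 kPa.
Pore pressure: u = 9.81×(6.7 − 0.37) = 62.097 kPa.
Initial effective stress: σ'_0 = σ_v − u = 124.33 − 62.097 = 62.233 kPa.
Stress increase at mid-clay by the 2:1 spreading method:
Δσ = qBL/((B+z)(L+z)) = 176×4.6×11/((4.6+6.7)(11+6.7)) = 44.526 kPa
Final effective stress: σ'_f = σ'_0 + Δσ = 62.233 + 44.526 = 106.76 kPa.
Normally consolidated clay, so the full stress increment lies on the virgin compression line:
S_c = C_c·H/(1+e₀)·log₁₀(σ'_f/σ'_0) = 0.29×5.8/(1+1.06)×log₁₀(106.76/62.233)
    = 0.8165 × 0.23439 = 0.1914 m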